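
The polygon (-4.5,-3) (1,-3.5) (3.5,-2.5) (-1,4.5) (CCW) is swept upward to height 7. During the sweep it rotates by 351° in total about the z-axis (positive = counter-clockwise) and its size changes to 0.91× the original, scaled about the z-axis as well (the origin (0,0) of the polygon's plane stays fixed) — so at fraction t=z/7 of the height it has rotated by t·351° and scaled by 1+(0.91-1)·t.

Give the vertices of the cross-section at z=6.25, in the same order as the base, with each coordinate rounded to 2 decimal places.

Cross-section at z=6.25: (-4.85,1.11) (-1.71,-2.88) (0.54,-3.92) (2.38,3.51)

t = z/height = 6.25/7 = 0.892857
s = 1 + (scale-1)·z/height = 1 + (0.91-1)·6.25/7 = 0.919643
θ = twist·z/height = 351°·6.25/7 = 313.3929° = 5.469737 rad
cos θ = 0.686997, sin θ = -0.726660 (intermediates below are computed at full precision and shown rounded to 5 d.p.)
v1: (-4.5,-3) → rotate → (-5.27147,1.20898) → ×s → (-4.84787,1.11183) → (-4.85,1.11)
v2: (1,-3.5) → rotate → (-1.85631,-3.13115) → ×s → (-1.70715,-2.87954) → (-1.71,-2.88)
v3: (3.5,-2.5) → rotate → (0.58784,-4.26080) → ×s → (0.54060,-3.91842) → (0.54,-3.92)
v4: (-1,4.5) → rotate → (2.58297,3.81815) → ×s → (2.37541,3.51133) → (2.38,3.51)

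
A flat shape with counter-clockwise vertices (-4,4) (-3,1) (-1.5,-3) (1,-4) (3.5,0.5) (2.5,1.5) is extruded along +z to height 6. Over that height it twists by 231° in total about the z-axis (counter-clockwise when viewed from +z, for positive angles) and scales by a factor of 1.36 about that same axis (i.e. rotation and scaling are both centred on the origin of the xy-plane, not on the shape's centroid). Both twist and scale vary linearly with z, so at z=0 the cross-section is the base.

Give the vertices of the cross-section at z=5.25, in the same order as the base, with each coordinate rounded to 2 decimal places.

t = z/height = 5.25/6 = 0.875
s = 1 + (scale-1)·z/height = 1 + (1.36-1)·5.25/6 = 1.315000
θ = twist·z/height = 231°·5.25/6 = 202.1250° = 3.527747 rad
cos θ = -0.926364, sin θ = -0.376629 (intermediates below are computed at full precision and shown rounded to 5 d.p.)
v1: (-4,4) → rotate → (5.21197,-2.19894) → ×s → (6.85374,-2.89161) → (6.85,-2.89)
v2: (-3,1) → rotate → (3.15572,0.20352) → ×s → (4.14977,0.26763) → (4.15,0.27)
v3: (-1.5,-3) → rotate → (0.25966,3.34404) → ×s → (0.34145,4.39741) → (0.34,4.40)
v4: (1,-4) → rotate → (-2.43288,3.32883) → ×s → (-3.19924,4.37741) → (-3.20,4.38)
v5: (3.5,0.5) → rotate → (-3.05396,-1.78138) → ×s → (-4.01596,-2.34252) → (-4.02,-2.34)
v6: (2.5,1.5) → rotate → (-1.75097,-2.33112) → ×s → (-2.30252,-3.06542) → (-2.30,-3.07)

Cross-section at z=5.25: (6.85,-2.89) (4.15,0.27) (0.34,4.40) (-3.20,4.38) (-4.02,-2.34) (-2.30,-3.07)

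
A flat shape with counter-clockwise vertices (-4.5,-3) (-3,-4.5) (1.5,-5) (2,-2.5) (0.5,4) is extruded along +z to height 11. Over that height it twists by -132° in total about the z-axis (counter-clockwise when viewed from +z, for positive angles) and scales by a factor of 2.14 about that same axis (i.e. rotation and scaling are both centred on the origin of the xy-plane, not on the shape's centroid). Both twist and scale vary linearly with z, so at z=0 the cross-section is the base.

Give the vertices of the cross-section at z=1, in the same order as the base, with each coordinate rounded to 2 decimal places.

t = z/height = 1/11 = 0.0909091
s = 1 + (scale-1)·z/height = 1 + (2.14-1)·1/11 = 1.103636
θ = twist·z/height = -132°·1/11 = -12.0000° = -0.209440 rad
cos θ = 0.978148, sin θ = -0.207912 (intermediates below are computed at full precision and shown rounded to 5 d.p.)
v1: (-4.5,-3) → rotate → (-5.02540,-1.99884) → ×s → (-5.54621,-2.20599) → (-5.55,-2.21)
v2: (-3,-4.5) → rotate → (-3.87005,-3.77793) → ×s → (-4.27112,-4.16946) → (-4.27,-4.17)
v3: (1.5,-5) → rotate → (0.42766,-5.20261) → ×s → (0.47198,-5.74178) → (0.47,-5.74)
v4: (2,-2.5) → rotate → (1.43652,-2.86119) → ×s → (1.58539,-3.15772) → (1.59,-3.16)
v5: (0.5,4) → rotate → (1.32072,3.80863) → ×s → (1.45760,4.20335) → (1.46,4.20)

Cross-section at z=1: (-5.55,-2.21) (-4.27,-4.17) (0.47,-5.74) (1.59,-3.16) (1.46,4.20)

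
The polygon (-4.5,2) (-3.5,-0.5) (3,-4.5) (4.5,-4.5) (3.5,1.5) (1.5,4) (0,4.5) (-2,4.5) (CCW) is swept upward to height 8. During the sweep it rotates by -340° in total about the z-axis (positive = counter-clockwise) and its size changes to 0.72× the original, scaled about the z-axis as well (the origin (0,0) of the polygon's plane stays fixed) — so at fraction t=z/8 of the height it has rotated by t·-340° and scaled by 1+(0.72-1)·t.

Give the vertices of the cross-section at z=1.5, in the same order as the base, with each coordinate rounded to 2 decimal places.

Cross-section at z=1.5: (-0.19,4.66) (-1.89,2.76) (-2.57,-4.44) (-1.94,-5.71) (2.74,-2.35) (4.03,0.40) (3.82,1.89) (2.99,3.59)

t = z/height = 1.5/8 = 0.1875
s = 1 + (scale-1)·z/height = 1 + (0.72-1)·1.5/8 = 0.947500
θ = twist·z/height = -340°·1.5/8 = -63.7500° = -1.112647 rad
cos θ = 0.442289, sin θ = -0.896873 (intermediates below are computed at full precision and shown rounded to 5 d.p.)
v1: (-4.5,2) → rotate → (-0.19655,4.92050) → ×s → (-0.18623,4.66218) → (-0.19,4.66)
v2: (-3.5,-0.5) → rotate → (-1.99645,2.91791) → ×s → (-1.89163,2.76472) → (-1.89,2.76)
v3: (3,-4.5) → rotate → (-2.70906,-4.68092) → ×s → (-2.56684,-4.43517) → (-2.57,-4.44)
v4: (4.5,-4.5) → rotate → (-2.04563,-6.02623) → ×s → (-1.93823,-5.70985) → (-1.94,-5.71)
v5: (3.5,1.5) → rotate → (2.89332,-2.47562) → ×s → (2.74142,-2.34565) → (2.74,-2.35)
v6: (1.5,4) → rotate → (4.25092,0.42385) → ×s → (4.02775,0.40159) → (4.03,0.40)
v7: (0,4.5) → rotate → (4.03593,1.99030) → ×s → (3.82404,1.88581) → (3.82,1.89)
v8: (-2,4.5) → rotate → (3.15135,3.78404) → ×s → (2.98590,3.58538) → (2.99,3.59)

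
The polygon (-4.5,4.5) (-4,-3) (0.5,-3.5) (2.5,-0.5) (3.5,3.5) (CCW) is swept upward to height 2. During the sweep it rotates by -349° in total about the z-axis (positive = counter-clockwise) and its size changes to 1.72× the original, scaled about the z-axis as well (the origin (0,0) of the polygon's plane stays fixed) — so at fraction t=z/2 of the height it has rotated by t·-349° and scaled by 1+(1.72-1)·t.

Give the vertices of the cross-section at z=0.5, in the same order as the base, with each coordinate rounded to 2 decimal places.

Cross-section at z=0.5: (5.05,5.56) (-3.76,4.54) (-4.10,-0.79) (-0.45,-2.97) (4.32,-3.93)

t = z/height = 0.5/2 = 0.25
s = 1 + (scale-1)·z/height = 1 + (1.72-1)·0.5/2 = 1.180000
θ = twist·z/height = -349°·0.5/2 = -87.2500° = -1.522800 rad
cos θ = 0.047978, sin θ = -0.998848 (intermediates below are computed at full precision and shown rounded to 5 d.p.)
v1: (-4.5,4.5) → rotate → (4.27892,4.71072) → ×s → (5.04912,5.55865) → (5.05,5.56)
v2: (-4,-3) → rotate → (-3.18846,3.85146) → ×s → (-3.76238,4.54472) → (-3.76,4.54)
v3: (0.5,-3.5) → rotate → (-3.47198,-0.66735) → ×s → (-4.09694,-0.78747) → (-4.10,-0.79)
v4: (2.5,-0.5) → rotate → (-0.37948,-2.52111) → ×s → (-0.44779,-2.97491) → (-0.45,-2.97)
v5: (3.5,3.5) → rotate → (3.66389,-3.32805) → ×s → (4.32339,-3.92709) → (4.32,-3.93)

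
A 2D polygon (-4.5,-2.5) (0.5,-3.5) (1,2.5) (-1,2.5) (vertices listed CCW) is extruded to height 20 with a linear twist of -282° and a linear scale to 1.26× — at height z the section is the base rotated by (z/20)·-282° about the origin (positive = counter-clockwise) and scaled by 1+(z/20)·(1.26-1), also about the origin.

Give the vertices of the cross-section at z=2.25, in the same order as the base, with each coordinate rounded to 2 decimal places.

t = z/height = 2.25/20 = 0.1125
s = 1 + (scale-1)·z/height = 1 + (1.26-1)·2.25/20 = 1.029250
θ = twist·z/height = -282°·2.25/20 = -31.7250° = -0.553706 rad
cos θ = 0.850582, sin θ = -0.525843 (intermediates below are computed at full precision and shown rounded to 5 d.p.)
v1: (-4.5,-2.5) → rotate → (-5.14222,0.23984) → ×s → (-5.29264,0.24685) → (-5.29,0.25)
v2: (0.5,-3.5) → rotate → (-1.41516,-3.23996) → ×s → (-1.45655,-3.33473) → (-1.46,-3.33)
v3: (1,2.5) → rotate → (2.16519,1.60061) → ×s → (2.22852,1.64743) → (2.23,1.65)
v4: (-1,2.5) → rotate → (0.46403,2.65230) → ×s → (0.47760,2.72988) → (0.48,2.73)

Cross-section at z=2.25: (-5.29,0.25) (-1.46,-3.33) (2.23,1.65) (0.48,2.73)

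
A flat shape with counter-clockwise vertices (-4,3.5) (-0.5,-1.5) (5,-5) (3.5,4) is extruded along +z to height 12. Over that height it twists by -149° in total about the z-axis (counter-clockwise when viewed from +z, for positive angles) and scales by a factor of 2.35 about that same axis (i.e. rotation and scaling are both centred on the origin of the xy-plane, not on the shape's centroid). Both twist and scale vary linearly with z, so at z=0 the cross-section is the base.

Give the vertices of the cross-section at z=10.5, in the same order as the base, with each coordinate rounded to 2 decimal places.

Cross-section at z=10.5: (11.47,1.70) (-1.79,2.95) (-15.37,-1.24) (1.70,-11.47)

t = z/height = 10.5/12 = 0.875
s = 1 + (scale-1)·z/height = 1 + (2.35-1)·10.5/12 = 2.181250
θ = twist·z/height = -149°·10.5/12 = -130.3750° = -2.275473 rad
cos θ = -0.647788, sin θ = -0.761821 (intermediates below are computed at full precision and shown rounded to 5 d.p.)
v1: (-4,3.5) → rotate → (5.25752,0.78003) → ×s → (11.46797,1.70144) → (11.47,1.70)
v2: (-0.5,-1.5) → rotate → (-0.81884,1.35259) → ×s → (-1.78609,2.95034) → (-1.79,2.95)
v3: (5,-5) → rotate → (-7.04804,-0.57017) → ×s → (-15.37354,-1.24368) → (-15.37,-1.24)
v4: (3.5,4) → rotate → (0.78003,-5.25752) → ×s → (1.70144,-11.46797) → (1.70,-11.47)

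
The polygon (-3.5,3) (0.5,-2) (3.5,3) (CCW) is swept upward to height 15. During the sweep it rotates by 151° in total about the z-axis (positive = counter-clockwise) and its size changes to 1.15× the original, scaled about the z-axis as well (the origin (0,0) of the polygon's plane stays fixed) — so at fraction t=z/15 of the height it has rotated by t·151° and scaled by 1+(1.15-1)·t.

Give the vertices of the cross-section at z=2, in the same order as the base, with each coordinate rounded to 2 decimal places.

t = z/height = 2/15 = 0.133333
s = 1 + (scale-1)·z/height = 1 + (1.15-1)·2/15 = 1.020000
θ = twist·z/height = 151°·2/15 = 20.1333° = 0.351393 rad
cos θ = 0.938894, sin θ = 0.344206 (intermediates below are computed at full precision and shown rounded to 5 d.p.)
v1: (-3.5,3) → rotate → (-4.31875,1.61196) → ×s → (-4.40512,1.64420) → (-4.41,1.64)
v2: (0.5,-2) → rotate → (1.15786,-1.70569) → ×s → (1.18102,-1.73980) → (1.18,-1.74)
v3: (3.5,3) → rotate → (2.25351,4.02140) → ×s → (2.29858,4.10183) → (2.30,4.10)

Cross-section at z=2: (-4.41,1.64) (1.18,-1.74) (2.30,4.10)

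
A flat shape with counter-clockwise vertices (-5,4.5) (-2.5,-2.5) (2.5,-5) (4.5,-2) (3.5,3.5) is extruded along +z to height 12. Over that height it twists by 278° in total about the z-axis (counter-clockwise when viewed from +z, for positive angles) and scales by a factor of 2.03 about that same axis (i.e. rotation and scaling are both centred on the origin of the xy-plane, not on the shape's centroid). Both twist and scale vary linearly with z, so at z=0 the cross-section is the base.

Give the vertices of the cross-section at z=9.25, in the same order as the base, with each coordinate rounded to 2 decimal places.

Cross-section at z=9.25: (11.96,-1.62) (1.18,6.23) (-8.76,4.88) (-8.69,-1.58) (-1.65,-8.73)

t = z/height = 9.25/12 = 0.770833
s = 1 + (scale-1)·z/height = 1 + (2.03-1)·9.25/12 = 1.793958
θ = twist·z/height = 278°·9.25/12 = 214.2917° = 3.740095 rad
cos θ = -0.826180, sin θ = -0.563406 (intermediates below are computed at full precision and shown rounded to 5 d.p.)
v1: (-5,4.5) → rotate → (6.66623,-0.90078) → ×s → (11.95893,-1.61596) → (11.96,-1.62)
v2: (-2.5,-2.5) → rotate → (0.65694,3.47397) → ×s → (1.17852,6.23215) → (1.18,6.23)
v3: (2.5,-5) → rotate → (-4.88248,2.72239) → ×s → (-8.75897,4.88385) → (-8.76,4.88)
v4: (4.5,-2) → rotate → (-4.84462,-0.88297) → ×s → (-8.69105,-1.58400) → (-8.69,-1.58)
v5: (3.5,3.5) → rotate → (-0.91971,-4.86355) → ×s → (-1.64992,-8.72501) → (-1.65,-8.73)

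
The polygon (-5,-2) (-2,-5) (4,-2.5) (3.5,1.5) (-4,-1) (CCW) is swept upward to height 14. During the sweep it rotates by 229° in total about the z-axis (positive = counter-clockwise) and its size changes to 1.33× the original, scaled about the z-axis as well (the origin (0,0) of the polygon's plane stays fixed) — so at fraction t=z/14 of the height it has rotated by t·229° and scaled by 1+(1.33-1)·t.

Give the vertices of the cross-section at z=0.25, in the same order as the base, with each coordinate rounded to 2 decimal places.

t = z/height = 0.25/14 = 0.0178571
s = 1 + (scale-1)·z/height = 1 + (1.33-1)·0.25/14 = 1.005893
θ = twist·z/height = 229°·0.25/14 = 4.0893° = 0.071371 rad
cos θ = 0.997454, sin θ = 0.071311 (intermediates below are computed at full precision and shown rounded to 5 d.p.)
v1: (-5,-2) → rotate → (-4.84465,-2.35146) → ×s → (-4.87320,-2.36532) → (-4.87,-2.37)
v2: (-2,-5) → rotate → (-1.63835,-5.12989) → ×s → (-1.64801,-5.16012) → (-1.65,-5.16)
v3: (4,-2.5) → rotate → (4.16809,-2.20839) → ×s → (4.19266,-2.22141) → (4.19,-2.22)
v4: (3.5,1.5) → rotate → (3.38412,1.74577) → ×s → (3.40407,1.75606) → (3.40,1.76)
v5: (-4,-1) → rotate → (-3.91851,-1.28270) → ×s → (-3.94160,-1.29026) → (-3.94,-1.29)

Cross-section at z=0.25: (-4.87,-2.37) (-1.65,-5.16) (4.19,-2.22) (3.40,1.76) (-3.94,-1.29)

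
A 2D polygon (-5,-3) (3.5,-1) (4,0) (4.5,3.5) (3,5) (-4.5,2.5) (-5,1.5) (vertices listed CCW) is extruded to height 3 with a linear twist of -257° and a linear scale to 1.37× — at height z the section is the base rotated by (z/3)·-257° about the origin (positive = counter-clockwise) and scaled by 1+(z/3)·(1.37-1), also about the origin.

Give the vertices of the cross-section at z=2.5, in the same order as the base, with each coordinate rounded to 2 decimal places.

t = z/height = 2.5/3 = 0.833333
s = 1 + (scale-1)·z/height = 1 + (1.37-1)·2.5/3 = 1.308333
θ = twist·z/height = -257°·2.5/3 = -214.1667° = -3.737913 rad
cos θ = -0.827407, sin θ = 0.561602 (intermediates below are computed at full precision and shown rounded to 5 d.p.)
v1: (-5,-3) → rotate → (5.82184,-0.32579) → ×s → (7.61691,-0.42624) → (7.62,-0.43)
v2: (3.5,-1) → rotate → (-2.33432,2.79301) → ×s → (-3.05407,3.65419) → (-3.05,3.65)
v3: (4,0) → rotate → (-3.30963,2.24641) → ×s → (-4.33010,2.93905) → (-4.33,2.94)
v4: (4.5,3.5) → rotate → (-5.68894,-0.36872) → ×s → (-7.44303,-0.48240) → (-7.44,-0.48)
v5: (3,5) → rotate → (-5.29023,-2.45223) → ×s → (-6.92139,-3.20834) → (-6.92,-3.21)
v6: (-4.5,2.5) → rotate → (2.31933,-4.59573) → ×s → (3.03445,-6.01274) → (3.03,-6.01)
v7: (-5,1.5) → rotate → (3.29463,-4.04912) → ×s → (4.31048,-5.29760) → (4.31,-5.30)

Cross-section at z=2.5: (7.62,-0.43) (-3.05,3.65) (-4.33,2.94) (-7.44,-0.48) (-6.92,-3.21) (3.03,-6.01) (4.31,-5.30)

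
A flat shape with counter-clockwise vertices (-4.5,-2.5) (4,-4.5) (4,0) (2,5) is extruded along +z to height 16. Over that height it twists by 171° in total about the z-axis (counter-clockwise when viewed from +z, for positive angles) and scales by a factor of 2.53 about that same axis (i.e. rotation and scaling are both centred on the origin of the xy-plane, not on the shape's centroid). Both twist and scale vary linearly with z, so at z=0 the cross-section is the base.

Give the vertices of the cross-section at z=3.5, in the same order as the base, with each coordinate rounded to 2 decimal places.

Cross-section at z=3.5: (-2.74,-6.30) (7.89,-1.53) (4.24,3.24) (-1.93,6.92)

t = z/height = 3.5/16 = 0.21875
s = 1 + (scale-1)·z/height = 1 + (2.53-1)·3.5/16 = 1.334688
θ = twist·z/height = 171°·3.5/16 = 37.4063° = 0.652862 rad
cos θ = 0.794348, sin θ = 0.607462 (intermediates below are computed at full precision and shown rounded to 5 d.p.)
v1: (-4.5,-2.5) → rotate → (-2.05591,-4.71945) → ×s → (-2.74400,-6.29899) → (-2.74,-6.30)
v2: (4,-4.5) → rotate → (5.91097,-1.14472) → ×s → (7.88930,-1.52784) → (7.89,-1.53)
v3: (4,0) → rotate → (3.17739,2.42985) → ×s → (4.24083,3.24309) → (4.24,3.24)
v4: (2,5) → rotate → (-1.44862,5.18667) → ×s → (-1.93345,6.92258) → (-1.93,6.92)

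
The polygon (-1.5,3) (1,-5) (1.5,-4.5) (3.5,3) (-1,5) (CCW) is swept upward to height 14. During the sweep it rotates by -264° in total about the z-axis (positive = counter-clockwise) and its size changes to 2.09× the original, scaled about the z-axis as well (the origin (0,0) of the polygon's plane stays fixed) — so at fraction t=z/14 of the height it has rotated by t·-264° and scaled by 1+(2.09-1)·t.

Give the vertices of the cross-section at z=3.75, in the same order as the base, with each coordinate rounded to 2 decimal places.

Cross-section at z=3.75: (3.02,3.11) (-5.67,-3.35) (-4.85,-3.75) (5.15,-2.99) (5.67,3.35)

t = z/height = 3.75/14 = 0.267857
s = 1 + (scale-1)·z/height = 1 + (2.09-1)·3.75/14 = 1.291964
θ = twist·z/height = -264°·3.75/14 = -70.7143° = -1.234197 rad
cos θ = 0.330279, sin θ = -0.943883 (intermediates below are computed at full precision and shown rounded to 5 d.p.)
v1: (-1.5,3) → rotate → (2.33623,2.40666) → ×s → (3.01833,3.10932) → (3.02,3.11)
v2: (1,-5) → rotate → (-4.38914,-2.59528) → ×s → (-5.67061,-3.35301) → (-5.67,-3.35)
v3: (1.5,-4.5) → rotate → (-3.75206,-2.90208) → ×s → (-4.84752,-3.74938) → (-4.85,-3.75)
v4: (3.5,3) → rotate → (3.98763,-2.31275) → ×s → (5.15187,-2.98800) → (5.15,-2.99)
v5: (-1,5) → rotate → (4.38914,2.59528) → ×s → (5.67061,3.35301) → (5.67,3.35)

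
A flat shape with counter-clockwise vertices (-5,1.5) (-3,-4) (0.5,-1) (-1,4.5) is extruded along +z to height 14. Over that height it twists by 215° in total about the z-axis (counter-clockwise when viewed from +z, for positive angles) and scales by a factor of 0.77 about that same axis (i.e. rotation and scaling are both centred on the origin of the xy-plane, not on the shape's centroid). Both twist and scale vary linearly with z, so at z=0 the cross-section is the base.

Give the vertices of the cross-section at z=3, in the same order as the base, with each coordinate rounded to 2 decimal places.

Cross-section at z=3: (-4.32,-2.43) (0.76,-4.69) (1.01,-0.32) (-3.74,2.28)

t = z/height = 3/14 = 0.214286
s = 1 + (scale-1)·z/height = 1 + (0.77-1)·3/14 = 0.950714
θ = twist·z/height = 215°·3/14 = 46.0714° = 0.804098 rad
cos θ = 0.693761, sin θ = 0.720205 (intermediates below are computed at full precision and shown rounded to 5 d.p.)
v1: (-5,1.5) → rotate → (-4.54911,-2.56038) → ×s → (-4.32491,-2.43419) → (-4.32,-2.43)
v2: (-3,-4) → rotate → (0.79954,-4.93566) → ×s → (0.76013,-4.69240) → (0.76,-4.69)
v3: (0.5,-1) → rotate → (1.06709,-0.33366) → ×s → (1.01449,-0.31721) → (1.01,-0.32)
v4: (-1,4.5) → rotate → (-3.93468,2.40172) → ×s → (-3.74076,2.28335) → (-3.74,2.28)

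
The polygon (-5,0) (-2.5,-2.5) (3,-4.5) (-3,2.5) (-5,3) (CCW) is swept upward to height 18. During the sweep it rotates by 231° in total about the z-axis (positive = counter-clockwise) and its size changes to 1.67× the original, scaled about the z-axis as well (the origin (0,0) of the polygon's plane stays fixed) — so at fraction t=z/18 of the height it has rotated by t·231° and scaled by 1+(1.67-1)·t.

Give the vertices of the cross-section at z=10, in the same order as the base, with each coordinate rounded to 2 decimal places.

Cross-section at z=10: (4.26,-5.38) (4.82,-0.56) (2.29,7.06) (-0.14,-5.36) (1.03,-7.94)

t = z/height = 10/18 = 0.555556
s = 1 + (scale-1)·z/height = 1 + (1.67-1)·10/18 = 1.372222
θ = twist·z/height = 231°·10/18 = 128.3333° = 2.239839 rad
cos θ = -0.620235, sin θ = 0.784416 (intermediates below are computed at full precision and shown rounded to 5 d.p.)
v1: (-5,0) → rotate → (3.10118,-3.92208) → ×s → (4.25550,-5.38196) → (4.26,-5.38)
v2: (-2.5,-2.5) → rotate → (3.51163,-0.41045) → ×s → (4.81873,-0.56323) → (4.82,-0.56)
v3: (3,-4.5) → rotate → (1.66916,5.14431) → ×s → (2.29046,7.05913) → (2.29,7.06)
v4: (-3,2.5) → rotate → (-0.10033,-3.90384) → ×s → (-0.13768,-5.35693) → (-0.14,-5.36)
v5: (-5,3) → rotate → (0.74793,-5.78278) → ×s → (1.02633,-7.93527) → (1.03,-7.94)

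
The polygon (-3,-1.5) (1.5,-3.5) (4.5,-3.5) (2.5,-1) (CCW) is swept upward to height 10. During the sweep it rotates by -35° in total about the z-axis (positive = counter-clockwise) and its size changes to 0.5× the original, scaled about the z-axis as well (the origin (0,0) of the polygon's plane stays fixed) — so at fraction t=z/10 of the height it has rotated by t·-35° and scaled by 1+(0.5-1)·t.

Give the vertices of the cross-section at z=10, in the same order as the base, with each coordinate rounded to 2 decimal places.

Cross-section at z=10: (-1.66,0.25) (-0.39,-1.86) (0.84,-2.72) (0.74,-1.13)

t = z/height = 10/10 = 1
s = 1 + (scale-1)·z/height = 1 + (0.5-1)·10/10 = 0.500000
θ = twist·z/height = -35°·10/10 = -35.0000° = -0.610865 rad
cos θ = 0.819152, sin θ = -0.573576 (intermediates below are computed at full precision and shown rounded to 5 d.p.)
v1: (-3,-1.5) → rotate → (-3.31782,0.49200) → ×s → (-1.65891,0.24600) → (-1.66,0.25)
v2: (1.5,-3.5) → rotate → (-0.77879,-3.72740) → ×s → (-0.38939,-1.86370) → (-0.39,-1.86)
v3: (4.5,-3.5) → rotate → (1.67867,-5.44813) → ×s → (0.83933,-2.72406) → (0.84,-2.72)
v4: (2.5,-1) → rotate → (1.47430,-2.25309) → ×s → (0.73715,-1.12655) → (0.74,-1.13)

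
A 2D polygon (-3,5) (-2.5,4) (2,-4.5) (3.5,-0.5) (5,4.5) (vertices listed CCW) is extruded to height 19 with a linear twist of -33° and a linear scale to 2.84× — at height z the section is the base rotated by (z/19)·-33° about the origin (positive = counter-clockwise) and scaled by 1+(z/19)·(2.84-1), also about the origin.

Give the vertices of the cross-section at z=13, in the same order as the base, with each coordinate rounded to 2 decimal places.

Cross-section at z=13: (-1.92,13.03) (-1.75,10.51) (0.27,-11.12) (6.87,-4.08) (14.33,5.05)

t = z/height = 13/19 = 0.684211
s = 1 + (scale-1)·z/height = 1 + (2.84-1)·13/19 = 2.258947
θ = twist·z/height = -33°·13/19 = -22.5789° = -0.394077 rad
cos θ = 0.923351, sin θ = -0.383956 (intermediates below are computed at full precision and shown rounded to 5 d.p.)
v1: (-3,5) → rotate → (-0.85027,5.76863) → ×s → (-1.92072,13.03102) → (-1.92,13.03)
v2: (-2.5,4) → rotate → (-0.77255,4.65330) → ×s → (-1.74516,10.51155) → (-1.75,10.51)
v3: (2,-4.5) → rotate → (0.11890,-4.92299) → ×s → (0.26859,-11.12078) → (0.27,-11.12)
v4: (3.5,-0.5) → rotate → (3.03975,-1.80552) → ×s → (6.86664,-4.07858) → (6.87,-4.08)
v5: (5,4.5) → rotate → (6.34456,2.23530) → ×s → (14.33203,5.04943) → (14.33,5.05)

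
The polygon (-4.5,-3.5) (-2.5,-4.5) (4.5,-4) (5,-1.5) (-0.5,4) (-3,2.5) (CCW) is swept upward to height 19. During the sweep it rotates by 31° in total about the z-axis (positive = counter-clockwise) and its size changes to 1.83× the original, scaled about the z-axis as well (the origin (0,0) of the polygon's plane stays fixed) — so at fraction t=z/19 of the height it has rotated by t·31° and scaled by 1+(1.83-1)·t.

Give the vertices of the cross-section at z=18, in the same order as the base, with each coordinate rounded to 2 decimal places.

Cross-section at z=18: (-3.94,-9.39) (0.05,-9.20) (10.51,-2.28) (9.10,2.05) (-4.28,5.79) (-6.86,1.26)

t = z/height = 18/19 = 0.947368
s = 1 + (scale-1)·z/height = 1 + (1.83-1)·18/19 = 1.786316
θ = twist·z/height = 31°·18/19 = 29.3684° = 0.512576 rad
cos θ = 0.871484, sin θ = 0.490424 (intermediates below are computed at full precision and shown rounded to 5 d.p.)
v1: (-4.5,-3.5) → rotate → (-2.20520,-5.25710) → ×s → (-3.93918,-9.39084) → (-3.94,-9.39)
v2: (-2.5,-4.5) → rotate → (0.02820,-5.14774) → ×s → (0.05037,-9.19549) → (0.05,-9.20)
v3: (4.5,-4) → rotate → (5.88337,-1.27903) → ×s → (10.50956,-2.28475) → (10.51,-2.28)
v4: (5,-1.5) → rotate → (5.09306,1.14489) → ×s → (9.09781,2.04514) → (9.10,2.05)
v5: (-0.5,4) → rotate → (-2.39744,3.24073) → ×s → (-4.28258,5.78896) → (-4.28,5.79)
v6: (-3,2.5) → rotate → (-3.84051,0.70744) → ×s → (-6.86037,1.26371) → (-6.86,1.26)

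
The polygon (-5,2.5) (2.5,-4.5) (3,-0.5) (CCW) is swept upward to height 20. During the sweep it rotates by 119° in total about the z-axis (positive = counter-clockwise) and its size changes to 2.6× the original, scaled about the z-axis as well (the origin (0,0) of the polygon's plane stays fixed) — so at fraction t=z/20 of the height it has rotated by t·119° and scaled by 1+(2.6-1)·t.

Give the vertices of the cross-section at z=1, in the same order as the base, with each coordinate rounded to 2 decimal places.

t = z/height = 1/20 = 0.05
s = 1 + (scale-1)·z/height = 1 + (2.6-1)·1/20 = 1.080000
θ = twist·z/height = 119°·1/20 = 5.9500° = 0.103847 rad
cos θ = 0.994613, sin θ = 0.103661 (intermediates below are computed at full precision and shown rounded to 5 d.p.)
v1: (-5,2.5) → rotate → (-5.23222,1.96823) → ×s → (-5.65079,2.12569) → (-5.65,2.13)
v2: (2.5,-4.5) → rotate → (2.95300,-4.21661) → ×s → (3.18924,-4.55393) → (3.19,-4.55)
v3: (3,-0.5) → rotate → (3.03567,-0.18632) → ×s → (3.27852,-0.20123) → (3.28,-0.20)

Cross-section at z=1: (-5.65,2.13) (3.19,-4.55) (3.28,-0.20)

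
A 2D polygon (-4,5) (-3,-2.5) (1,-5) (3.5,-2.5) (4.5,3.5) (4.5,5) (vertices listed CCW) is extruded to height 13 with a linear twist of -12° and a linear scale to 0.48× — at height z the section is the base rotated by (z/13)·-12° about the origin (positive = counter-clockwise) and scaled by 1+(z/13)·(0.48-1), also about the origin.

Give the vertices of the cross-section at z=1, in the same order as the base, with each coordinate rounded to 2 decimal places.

t = z/height = 1/13 = 0.0769231
s = 1 + (scale-1)·z/height = 1 + (0.48-1)·1/13 = 0.960000
θ = twist·z/height = -12°·1/13 = -0.9231° = -0.016111 rad
cos θ = 0.999870, sin θ = -0.016110 (intermediates below are computed at full precision and shown rounded to 5 d.p.)
v1: (-4,5) → rotate → (-3.91893,5.06379) → ×s → (-3.76217,4.86124) → (-3.76,4.86)
v2: (-3,-2.5) → rotate → (-3.03989,-2.45135) → ×s → (-2.91829,-2.35329) → (-2.92,-2.35)
v3: (1,-5) → rotate → (0.91932,-5.01546) → ×s → (0.88255,-4.81484) → (0.88,-4.81)
v4: (3.5,-2.5) → rotate → (3.45927,-2.55606) → ×s → (3.32090,-2.45382) → (3.32,-2.45)
v5: (4.5,3.5) → rotate → (4.55580,3.42705) → ×s → (4.37357,3.28997) → (4.37,3.29)
v6: (4.5,5) → rotate → (4.57997,4.92686) → ×s → (4.39677,4.72978) → (4.40,4.73)

Cross-section at z=1: (-3.76,4.86) (-2.92,-2.35) (0.88,-4.81) (3.32,-2.45) (4.37,3.29) (4.40,4.73)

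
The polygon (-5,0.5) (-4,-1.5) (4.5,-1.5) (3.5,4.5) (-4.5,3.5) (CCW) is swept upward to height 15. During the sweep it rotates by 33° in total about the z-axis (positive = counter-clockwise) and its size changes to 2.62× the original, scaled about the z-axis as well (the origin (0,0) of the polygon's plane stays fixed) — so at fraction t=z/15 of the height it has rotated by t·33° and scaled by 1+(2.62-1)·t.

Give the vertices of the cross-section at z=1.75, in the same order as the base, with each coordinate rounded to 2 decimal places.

Cross-section at z=1.75: (-5.97,0.19) (-4.63,-2.10) (5.46,-1.42) (3.79,5.62) (-5.62,3.79)

t = z/height = 1.75/15 = 0.116667
s = 1 + (scale-1)·z/height = 1 + (2.62-1)·1.75/15 = 1.189000
θ = twist·z/height = 33°·1.75/15 = 3.8500° = 0.067195 rad
cos θ = 0.997743, sin θ = 0.067145 (intermediates below are computed at full precision and shown rounded to 5 d.p.)
v1: (-5,0.5) → rotate → (-5.02229,0.16315) → ×s → (-5.97150,0.19398) → (-5.97,0.19)
v2: (-4,-1.5) → rotate → (-3.89026,-1.76519) → ×s → (-4.62551,-2.09881) → (-4.63,-2.10)
v3: (4.5,-1.5) → rotate → (4.59056,-1.19446) → ×s → (5.45818,-1.42022) → (5.46,-1.42)
v4: (3.5,4.5) → rotate → (3.18995,4.72485) → ×s → (3.79285,5.61785) → (3.79,5.62)
v5: (-4.5,3.5) → rotate → (-4.72485,3.18995) → ×s → (-5.61785,3.79285) → (-5.62,3.79)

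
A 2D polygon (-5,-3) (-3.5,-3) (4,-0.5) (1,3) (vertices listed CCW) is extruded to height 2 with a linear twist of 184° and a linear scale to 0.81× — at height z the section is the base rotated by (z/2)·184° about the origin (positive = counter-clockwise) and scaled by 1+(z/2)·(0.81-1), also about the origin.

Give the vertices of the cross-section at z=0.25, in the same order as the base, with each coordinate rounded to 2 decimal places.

t = z/height = 0.25/2 = 0.125
s = 1 + (scale-1)·z/height = 1 + (0.81-1)·0.25/2 = 0.976250
θ = twist·z/height = 184°·0.25/2 = 23.0000° = 0.401426 rad
cos θ = 0.920505, sin θ = 0.390731 (intermediates below are computed at full precision and shown rounded to 5 d.p.)
v1: (-5,-3) → rotate → (-3.43033,-4.71517) → ×s → (-3.34886,-4.60318) → (-3.35,-4.60)
v2: (-3.5,-3) → rotate → (-2.04957,-4.12907) → ×s → (-2.00090,-4.03101) → (-2.00,-4.03)
v3: (4,-0.5) → rotate → (3.87738,1.10267) → ×s → (3.78530,1.07648) → (3.79,1.08)
v4: (1,3) → rotate → (-0.25169,3.15225) → ×s → (-0.24571,3.07738) → (-0.25,3.08)

Cross-section at z=0.25: (-3.35,-4.60) (-2.00,-4.03) (3.79,1.08) (-0.25,3.08)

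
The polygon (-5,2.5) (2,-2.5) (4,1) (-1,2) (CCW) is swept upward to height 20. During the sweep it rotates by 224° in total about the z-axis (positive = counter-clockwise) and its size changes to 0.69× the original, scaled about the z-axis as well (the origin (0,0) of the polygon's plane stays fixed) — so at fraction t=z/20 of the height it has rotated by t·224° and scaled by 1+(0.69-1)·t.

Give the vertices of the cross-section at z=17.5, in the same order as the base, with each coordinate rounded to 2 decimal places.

Cross-section at z=17.5: (4.00,-0.75) (-1.90,1.35) (-2.60,-1.50) (1.10,-1.20)

t = z/height = 17.5/20 = 0.875
s = 1 + (scale-1)·z/height = 1 + (0.69-1)·17.5/20 = 0.728750
θ = twist·z/height = 224°·17.5/20 = 196.0000° = 3.420845 rad
cos θ = -0.961262, sin θ = -0.275637 (intermediates below are computed at full precision and shown rounded to 5 d.p.)
v1: (-5,2.5) → rotate → (5.49540,-1.02497) → ×s → (4.00477,-0.74695) → (4.00,-0.75)
v2: (2,-2.5) → rotate → (-2.61162,1.85188) → ×s → (-1.90322,1.34956) → (-1.90,1.35)
v3: (4,1) → rotate → (-3.56941,-2.06381) → ×s → (-2.60121,-1.50400) → (-2.60,-1.50)
v4: (-1,2) → rotate → (1.51254,-1.64689) → ×s → (1.10226,-1.20017) → (1.10,-1.20)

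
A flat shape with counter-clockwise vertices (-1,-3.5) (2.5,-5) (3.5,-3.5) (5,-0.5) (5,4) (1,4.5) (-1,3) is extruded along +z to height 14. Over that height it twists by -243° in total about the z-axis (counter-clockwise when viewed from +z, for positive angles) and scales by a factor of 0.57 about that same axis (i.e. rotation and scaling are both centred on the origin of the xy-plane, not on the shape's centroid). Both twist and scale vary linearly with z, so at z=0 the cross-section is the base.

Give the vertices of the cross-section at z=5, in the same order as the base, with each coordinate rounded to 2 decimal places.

Cross-section at z=5: (-3.01,0.68) (-4.11,-2.35) (-2.79,-3.12) (-0.19,-4.25) (3.62,-4.04) (3.85,-0.63) (2.49,0.99)

t = z/height = 5/14 = 0.357143
s = 1 + (scale-1)·z/height = 1 + (0.57-1)·5/14 = 0.846429
θ = twist·z/height = -243°·5/14 = -86.7857° = -1.514696 rad
cos θ = 0.056070, sin θ = -0.998427 (intermediates below are computed at full precision and shown rounded to 5 d.p.)
v1: (-1,-3.5) → rotate → (-3.55056,0.80218) → ×s → (-3.00530,0.67899) → (-3.01,0.68)
v2: (2.5,-5) → rotate → (-4.85196,-2.77642) → ×s → (-4.10684,-2.35004) → (-4.11,-2.35)
v3: (3.5,-3.5) → rotate → (-3.29825,-3.69074) → ×s → (-2.79173,-3.12395) → (-2.79,-3.12)
v4: (5,-0.5) → rotate → (-0.21886,-5.02017) → ×s → (-0.18525,-4.24921) → (-0.19,-4.25)
v5: (5,4) → rotate → (4.27406,-4.76785) → ×s → (3.61769,-4.03565) → (3.62,-4.04)
v6: (1,4.5) → rotate → (4.54899,-0.74611) → ×s → (3.85040,-0.63153) → (3.85,-0.63)
v7: (-1,3) → rotate → (2.93921,1.16664) → ×s → (2.48783,0.98748) → (2.49,0.99)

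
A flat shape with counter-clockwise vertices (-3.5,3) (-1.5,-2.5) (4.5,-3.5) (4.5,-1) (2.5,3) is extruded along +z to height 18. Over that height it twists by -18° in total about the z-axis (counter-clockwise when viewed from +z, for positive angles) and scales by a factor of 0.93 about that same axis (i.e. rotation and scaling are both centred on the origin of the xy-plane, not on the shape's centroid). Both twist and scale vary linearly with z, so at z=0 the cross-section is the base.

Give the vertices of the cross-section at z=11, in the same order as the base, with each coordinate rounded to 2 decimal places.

t = z/height = 11/18 = 0.611111
s = 1 + (scale-1)·z/height = 1 + (0.93-1)·11/18 = 0.957222
θ = twist·z/height = -18°·11/18 = -11.0000° = -0.191986 rad
cos θ = 0.981627, sin θ = -0.190809 (intermediates below are computed at full precision and shown rounded to 5 d.p.)
v1: (-3.5,3) → rotate → (-2.86327,3.61271) → ×s → (-2.74078,3.45817) → (-2.74,3.46)
v2: (-1.5,-2.5) → rotate → (-1.94946,-2.16785) → ×s → (-1.86607,-2.07512) → (-1.87,-2.08)
v3: (4.5,-3.5) → rotate → (3.74949,-4.29434) → ×s → (3.58910,-4.11063) → (3.59,-4.11)
v4: (4.5,-1) → rotate → (4.22651,-1.84027) → ×s → (4.04571,-1.76155) → (4.05,-1.76)
v5: (2.5,3) → rotate → (3.02649,2.46786) → ×s → (2.89703,2.36229) → (2.90,2.36)

Cross-section at z=11: (-2.74,3.46) (-1.87,-2.08) (3.59,-4.11) (4.05,-1.76) (2.90,2.36)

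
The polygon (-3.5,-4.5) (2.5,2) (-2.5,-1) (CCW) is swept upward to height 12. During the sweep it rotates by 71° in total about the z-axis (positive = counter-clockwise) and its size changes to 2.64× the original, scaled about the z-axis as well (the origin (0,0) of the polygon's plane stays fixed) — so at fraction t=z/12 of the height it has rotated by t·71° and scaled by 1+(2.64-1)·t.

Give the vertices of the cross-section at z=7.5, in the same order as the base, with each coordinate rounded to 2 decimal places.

t = z/height = 7.5/12 = 0.625
s = 1 + (scale-1)·z/height = 1 + (2.64-1)·7.5/12 = 2.025000
θ = twist·z/height = 71°·7.5/12 = 44.3750° = 0.774490 rad
cos θ = 0.714778, sin θ = 0.699352 (intermediates below are computed at full precision and shown rounded to 5 d.p.)
v1: (-3.5,-4.5) → rotate → (0.64536,-5.66423) → ×s → (1.30685,-11.47007) → (1.31,-11.47)
v2: (2.5,2) → rotate → (0.38824,3.17793) → ×s → (0.78619,6.43532) → (0.79,6.44)
v3: (-2.5,-1) → rotate → (-1.08759,-2.46316) → ×s → (-2.20238,-4.98789) → (-2.20,-4.99)

Cross-section at z=7.5: (1.31,-11.47) (0.79,6.44) (-2.20,-4.99)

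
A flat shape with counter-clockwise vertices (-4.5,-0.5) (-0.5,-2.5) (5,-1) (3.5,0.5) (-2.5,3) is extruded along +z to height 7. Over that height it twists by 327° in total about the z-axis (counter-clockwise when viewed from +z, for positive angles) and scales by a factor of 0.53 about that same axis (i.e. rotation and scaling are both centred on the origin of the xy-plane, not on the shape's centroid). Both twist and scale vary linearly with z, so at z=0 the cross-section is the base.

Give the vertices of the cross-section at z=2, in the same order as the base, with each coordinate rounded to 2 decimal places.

t = z/height = 2/7 = 0.285714
s = 1 + (scale-1)·z/height = 1 + (0.53-1)·2/7 = 0.865714
θ = twist·z/height = 327°·2/7 = 93.4286° = 1.630636 rad
cos θ = -0.059804, sin θ = 0.998210 (intermediates below are computed at full precision and shown rounded to 5 d.p.)
v1: (-4.5,-0.5) → rotate → (0.76822,-4.46204) → ×s → (0.66506,-3.86285) → (0.67,-3.86)
v2: (-0.5,-2.5) → rotate → (2.52543,-0.34959) → ×s → (2.18630,-0.30265) → (2.19,-0.30)
v3: (5,-1) → rotate → (0.69919,5.05085) → ×s → (0.60530,4.37260) → (0.61,4.37)
v4: (3.5,0.5) → rotate → (-0.70842,3.46383) → ×s → (-0.61329,2.99869) → (-0.61,3.00)
v5: (-2.5,3) → rotate → (-2.84512,-2.67494) → ×s → (-2.46306,-2.31573) → (-2.46,-2.32)

Cross-section at z=2: (0.67,-3.86) (2.19,-0.30) (0.61,4.37) (-0.61,3.00) (-2.46,-2.32)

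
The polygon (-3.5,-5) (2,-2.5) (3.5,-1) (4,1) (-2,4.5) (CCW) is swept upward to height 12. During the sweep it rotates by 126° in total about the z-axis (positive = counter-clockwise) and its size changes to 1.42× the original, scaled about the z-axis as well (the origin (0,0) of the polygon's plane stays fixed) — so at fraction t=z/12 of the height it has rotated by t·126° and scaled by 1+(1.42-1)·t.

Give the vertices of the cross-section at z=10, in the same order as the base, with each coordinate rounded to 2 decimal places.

t = z/height = 10/12 = 0.833333
s = 1 + (scale-1)·z/height = 1 + (1.42-1)·10/12 = 1.350000
θ = twist·z/height = 126°·10/12 = 105.0000° = 1.832596 rad
cos θ = -0.258819, sin θ = 0.965926 (intermediates below are computed at full precision and shown rounded to 5 d.p.)
v1: (-3.5,-5) → rotate → (5.73550,-2.08665) → ×s → (7.74292,-2.81697) → (7.74,-2.82)
v2: (2,-2.5) → rotate → (1.89718,2.57890) → ×s → (2.56119,3.48151) → (2.56,3.48)
v3: (3.5,-1) → rotate → (0.06006,3.63956) → ×s → (0.08108,4.91341) → (0.08,4.91)
v4: (4,1) → rotate → (-2.00120,3.60488) → ×s → (-2.70162,4.86659) → (-2.70,4.87)
v5: (-2,4.5) → rotate → (-3.82903,-3.09654) → ×s → (-5.16919,-4.18033) → (-5.17,-4.18)

Cross-section at z=10: (7.74,-2.82) (2.56,3.48) (0.08,4.91) (-2.70,4.87) (-5.17,-4.18)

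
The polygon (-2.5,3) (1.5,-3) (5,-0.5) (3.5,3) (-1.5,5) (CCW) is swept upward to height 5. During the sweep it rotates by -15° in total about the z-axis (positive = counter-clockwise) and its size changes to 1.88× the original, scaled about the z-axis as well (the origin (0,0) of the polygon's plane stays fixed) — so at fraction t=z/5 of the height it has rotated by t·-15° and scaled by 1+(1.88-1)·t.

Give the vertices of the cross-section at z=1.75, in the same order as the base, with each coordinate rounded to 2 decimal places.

t = z/height = 1.75/5 = 0.35
s = 1 + (scale-1)·z/height = 1 + (1.88-1)·1.75/5 = 1.308000
θ = twist·z/height = -15°·1.75/5 = -5.2500° = -0.091630 rad
cos θ = 0.995805, sin θ = -0.091502 (intermediates below are computed at full precision and shown rounded to 5 d.p.)
v1: (-2.5,3) → rotate → (-2.21501,3.21617) → ×s → (-2.89723,4.20675) → (-2.90,4.21)
v2: (1.5,-3) → rotate → (1.21920,-3.12467) → ×s → (1.59472,-4.08706) → (1.59,-4.09)
v3: (5,-0.5) → rotate → (4.93327,-0.95541) → ×s → (6.45272,-1.24968) → (6.45,-1.25)
v4: (3.5,3) → rotate → (3.75982,2.66716) → ×s → (4.91785,3.48864) → (4.92,3.49)
v5: (-1.5,5) → rotate → (-1.03620,5.11628) → ×s → (-1.35535,6.69209) → (-1.36,6.69)

Cross-section at z=1.75: (-2.90,4.21) (1.59,-4.09) (6.45,-1.25) (4.92,3.49) (-1.36,6.69)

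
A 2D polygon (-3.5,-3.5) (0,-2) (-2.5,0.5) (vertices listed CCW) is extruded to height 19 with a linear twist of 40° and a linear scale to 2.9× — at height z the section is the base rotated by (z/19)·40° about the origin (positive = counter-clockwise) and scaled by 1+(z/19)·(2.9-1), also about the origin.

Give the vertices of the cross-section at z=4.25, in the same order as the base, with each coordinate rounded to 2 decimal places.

Cross-section at z=4.25: (-4.15,-5.70) (0.44,-2.82) (-3.63,0.15)

t = z/height = 4.25/19 = 0.223684
s = 1 + (scale-1)·z/height = 1 + (2.9-1)·4.25/19 = 1.425000
θ = twist·z/height = 40°·4.25/19 = 8.9474° = 0.156161 rad
cos θ = 0.987832, sin θ = 0.155527 (intermediates below are computed at full precision and shown rounded to 5 d.p.)
v1: (-3.5,-3.5) → rotate → (-2.91307,-4.00176) → ×s → (-4.15112,-5.70250) → (-4.15,-5.70)
v2: (0,-2) → rotate → (0.31105,-1.97566) → ×s → (0.44325,-2.81532) → (0.44,-2.82)
v3: (-2.5,0.5) → rotate → (-2.54734,0.10510) → ×s → (-3.62996,0.14976) → (-3.63,0.15)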